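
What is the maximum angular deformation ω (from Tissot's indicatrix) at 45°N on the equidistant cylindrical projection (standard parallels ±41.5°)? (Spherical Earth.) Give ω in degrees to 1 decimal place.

The equidistant cylindrical projection with φ₀ = 41.5° has h = 1 (meridians true) and k = cos φ₀ / cos φ along parallels.
At 45°: h = 1.000, k = 1.059; principal scales a = 1.059, b = 1.000.
sin(ω/2) = (a − b)/(a + b) = 0.05918/2.059 = 0.02874, so ω = 2 arcsin(0.02874) ≈ 3.3°.

3.3°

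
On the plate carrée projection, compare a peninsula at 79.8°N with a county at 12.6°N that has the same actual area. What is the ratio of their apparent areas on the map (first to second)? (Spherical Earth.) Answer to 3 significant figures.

For the equirectangular projection with φ₀ = 0 (plate carrée), h = 1 along meridians and k = sec φ along parallels.
Areal scale at 79.8°: h·k = 1.000 × 5.647 = 5.647.
Areal scale at 12.6°: h·k = 1.000 × 1.025 = 1.025.
Ratio = 5.647/1.025 ≈ 5.51.

5.51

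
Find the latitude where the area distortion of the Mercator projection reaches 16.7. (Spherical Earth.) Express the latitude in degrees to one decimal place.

75.8°

Mercator areal scale is sec²φ.
sec²φ = 16.7  ⇒  cos²φ = 0.05988  ⇒  cos φ = 0.2447.
φ = arccos(0.2447) ≈ 75.8°.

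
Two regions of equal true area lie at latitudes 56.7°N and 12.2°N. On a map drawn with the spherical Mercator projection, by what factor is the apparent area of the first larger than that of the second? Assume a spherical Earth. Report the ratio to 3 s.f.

3.17

Mercator areal scale is sec²φ.
At 56.7°: sec²(56.7°) = 1/0.5490² = 3.318.
At 12.2°: sec²(12.2°) = 1/0.9774² = 1.047.
Ratio = 3.318/1.047 = cos²(12.2°)/cos²(56.7°) ≈ 3.17.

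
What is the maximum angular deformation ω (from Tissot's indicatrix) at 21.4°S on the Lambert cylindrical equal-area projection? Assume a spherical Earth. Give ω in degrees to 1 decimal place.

The Lambert cylindrical equal-area projection is the cylindrical equal-area projection with its standard parallel at the equator (φ₀ = 0). For cylindrical equal-area with standard parallel φ₀, h = cos φ / cos φ₀ and k = cos φ₀ / cos φ, so h·k = 1.
At 21.4°: h = 0.9311, k = 1.074; principal scales a = 1.074, b = 0.9311.
sin(ω/2) = (a − b)/(a + b) = 0.1430/2.005 = 0.07131, so ω = 2 arcsin(0.07131) ≈ 8.2°.

8.2°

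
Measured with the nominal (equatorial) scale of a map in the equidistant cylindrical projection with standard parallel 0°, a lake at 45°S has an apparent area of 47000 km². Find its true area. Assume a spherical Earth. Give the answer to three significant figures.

33200 km²

For the equirectangular projection with φ₀ = 0 (plate carrée), h = 1 along meridians and k = sec φ along parallels.
Areal scale = h·k = 1 × sec φ; at 45°, h = 1.000, k = 1.414, so h·k = 1.414.
True area = apparent / (areal scale) = 47000 / 1.414 ≈ 33200 km².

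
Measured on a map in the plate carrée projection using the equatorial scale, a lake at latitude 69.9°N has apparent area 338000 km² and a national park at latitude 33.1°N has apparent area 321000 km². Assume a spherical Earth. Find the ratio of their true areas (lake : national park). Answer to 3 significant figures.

0.432

Plate carrée has h = 1 and k = sec φ, giving areal scale sec φ; true area = (apparent area) · cos φ.
True area of lake: 338000 × cos(69.9°) = 338000 × 0.3437 = 116200 km².
True area of national park: 321000 × cos(33.1°) = 321000 × 0.8377 = 268900 km².
Ratio = 116200 / 268900 ≈ 0.432.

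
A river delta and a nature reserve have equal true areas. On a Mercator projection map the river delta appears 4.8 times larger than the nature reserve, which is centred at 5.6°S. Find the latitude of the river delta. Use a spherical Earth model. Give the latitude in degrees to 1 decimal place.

63.0°

Mercator areal scale is sec²φ, so apparent-area ratio = sec²φ₁ / sec²φ₂ = cos²φ₂ / cos²φ₁.
cos²φ₂ / cos²φ₁ = 4.8  ⇒  cos φ₁ = cos 5.6° / √4.8 = 0.9952/2.191 = 0.4543.
φ₁ = arccos(0.4543) ≈ 63.0°.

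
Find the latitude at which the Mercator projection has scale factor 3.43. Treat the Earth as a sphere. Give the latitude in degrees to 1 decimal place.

Mercator scale is k = sec φ = 1/cos φ.
1/cos φ = 3.43  ⇒  cos φ = 0.2915  ⇒  φ = arccos(0.2915) ≈ 73.0°.

73.0°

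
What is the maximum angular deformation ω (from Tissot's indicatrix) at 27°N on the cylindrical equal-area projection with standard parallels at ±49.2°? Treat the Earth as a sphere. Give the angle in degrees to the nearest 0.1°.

35.0°

A cylindrical equal-area projection with standard parallel φ₀ has meridian scale h = cos φ / cos φ₀ and parallel scale k = cos φ₀ / cos φ (so areas are preserved, h·k = 1).
At 27°: h = 1.364, k = 0.7334; principal scales a = 1.364, b = 0.7334.
sin(ω/2) = (a − b)/(a + b) = 0.6303/2.097 = 0.3006, so ω = 2 arcsin(0.3006) ≈ 35.0°.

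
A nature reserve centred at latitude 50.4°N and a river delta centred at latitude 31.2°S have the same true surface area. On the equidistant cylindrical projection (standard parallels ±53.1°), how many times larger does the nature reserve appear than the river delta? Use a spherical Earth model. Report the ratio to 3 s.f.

The equidistant cylindrical projection with φ₀ = 53.1° has h = 1 (meridians true) and k = cos φ₀ / cos φ along parallels.
Areal scale at 50.4°: h·k = 1.000 × 0.9419 = 0.9419.
Areal scale at 31.2°: h·k = 1.000 × 0.7019 = 0.7019.
Ratio = 0.9419/0.7019 ≈ 1.34.

1.34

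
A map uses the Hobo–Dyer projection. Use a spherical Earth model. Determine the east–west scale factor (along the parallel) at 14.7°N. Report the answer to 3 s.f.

0.820

Hobo–Dyer is a cylindrical equal-area projection with standard parallels at ±37.5°. Cylindrical equal-area (φ₀ = 37.5°): h = cos φ / cos 37.5° along meridians, k = cos 37.5° / cos φ along parallels; h·k = 1.
k = cos 37.5° / cos 14.7° = 0.7934/0.9673 = 0.8202.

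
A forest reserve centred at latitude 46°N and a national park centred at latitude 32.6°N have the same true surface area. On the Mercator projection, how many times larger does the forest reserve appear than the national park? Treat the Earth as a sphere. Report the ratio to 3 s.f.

1.47

Mercator is conformal with k = sec φ, so areal scale = k² = sec²φ.
At 46°: sec²(46°) = 1/0.6947² = 2.072.
At 32.6°: sec²(32.6°) = 1/0.8425² = 1.409.
Ratio = 2.072/1.409 = cos²(32.6°)/cos²(46°) ≈ 1.47.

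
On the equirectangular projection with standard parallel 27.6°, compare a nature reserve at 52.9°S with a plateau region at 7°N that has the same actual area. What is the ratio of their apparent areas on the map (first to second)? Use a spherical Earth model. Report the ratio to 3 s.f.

1.65

With standard parallel φ₀ = 27.6°, the equirectangular projection gives x = Rλ cos φ₀, y = Rφ, so h = 1 and k = cos 27.6° / cos φ.
Areal scale at 52.9°: h·k = 1.000 × 1.469 = 1.469.
Areal scale at 7°: h·k = 1.000 × 0.8929 = 0.8929.
Ratio = 1.469/0.8929 ≈ 1.65.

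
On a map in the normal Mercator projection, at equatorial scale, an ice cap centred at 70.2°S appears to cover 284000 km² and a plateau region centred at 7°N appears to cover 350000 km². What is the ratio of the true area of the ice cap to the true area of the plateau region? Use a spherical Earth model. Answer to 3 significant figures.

0.0945

Mercator's areal exaggeration is sec²φ; hence true area = (apparent area) · cos²φ.
True area of ice cap: 284000 × cos²(70.2°) = 284000 × 0.1147 = 32590 km².
True area of plateau region: 350000 × cos²(7°) = 350000 × 0.9851 = 344800 km².
Ratio = 32590 / 344800 ≈ 0.0945.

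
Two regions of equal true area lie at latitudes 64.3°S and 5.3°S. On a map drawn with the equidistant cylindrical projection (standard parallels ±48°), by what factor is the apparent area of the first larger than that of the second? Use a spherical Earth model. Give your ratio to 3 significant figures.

2.30

In the equirectangular projection with standard parallel φ₀ = 48° (x = Rλ cos φ₀, y = Rφ), meridians are true-scale (h = 1) and the parallel scale is k = cos φ₀ / cos φ.
Areal scale at 64.3°: h·k = 1.000 × 1.543 = 1.543.
Areal scale at 5.3°: h·k = 1.000 × 0.6720 = 0.6720.
Ratio = 1.543/0.6720 ≈ 2.30.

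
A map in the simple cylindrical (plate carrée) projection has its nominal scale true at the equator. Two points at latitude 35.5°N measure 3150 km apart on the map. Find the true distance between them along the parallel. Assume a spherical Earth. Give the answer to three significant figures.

2560 km

For the equirectangular projection with φ₀ = 0 (plate carrée), h = 1 along meridians and k = sec φ along parallels.
Along the parallel at 35.5°, map distances are exaggerated by k = sec 35.5° = 1.228.
True distance = 3150 / 1.228 = 3150 × cos 35.5° ≈ 2560 km.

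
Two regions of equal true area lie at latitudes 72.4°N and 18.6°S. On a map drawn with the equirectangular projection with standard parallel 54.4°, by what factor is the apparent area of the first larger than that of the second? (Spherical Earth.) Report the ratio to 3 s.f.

In the equirectangular projection with standard parallel φ₀ = 54.4° (x = Rλ cos φ₀, y = Rφ), meridians are true-scale (h = 1) and the parallel scale is k = cos φ₀ / cos φ.
Areal scale at 72.4°: h·k = 1.000 × 1.925 = 1.925.
Areal scale at 18.6°: h·k = 1.000 × 0.6142 = 0.6142.
Ratio = 1.925/0.6142 ≈ 3.13.

3.13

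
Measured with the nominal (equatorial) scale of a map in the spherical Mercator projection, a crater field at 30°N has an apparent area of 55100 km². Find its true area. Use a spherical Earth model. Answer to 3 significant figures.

Mercator is conformal, so the point scale is isotropic: h = k = sec φ = 1/cos φ.
Areal scale = k² = sec²φ = 1/cos²(30°) = 1/0.8660² = 1.333.
True area = apparent / (areal scale) = 55100 / 1.333 ≈ 41300 km².

41300 km²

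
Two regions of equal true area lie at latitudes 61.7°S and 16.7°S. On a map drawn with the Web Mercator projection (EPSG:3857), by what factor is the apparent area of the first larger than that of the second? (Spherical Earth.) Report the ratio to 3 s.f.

4.08

On Mercator, area is exaggerated by sec²φ = 1/cos²φ.
At 61.7°: sec²(61.7°) = 1/0.4741² = 4.449.
At 16.7°: sec²(16.7°) = 1/0.9578² = 1.090.
Ratio = 4.449/1.090 = cos²(16.7°)/cos²(61.7°) ≈ 4.08.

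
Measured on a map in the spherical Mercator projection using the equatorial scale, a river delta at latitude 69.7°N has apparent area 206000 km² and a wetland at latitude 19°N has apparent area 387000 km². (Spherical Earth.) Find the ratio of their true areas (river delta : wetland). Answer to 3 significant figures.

On Mercator the areal scale is sec²φ, so true area = apparent × cos²φ.
True area of river delta: 206000 × cos²(69.7°) = 206000 × 0.1204 = 24800 km².
True area of wetland: 387000 × cos²(19°) = 387000 × 0.8940 = 346000 km².
Ratio = 24800 / 346000 ≈ 0.0717.

0.0717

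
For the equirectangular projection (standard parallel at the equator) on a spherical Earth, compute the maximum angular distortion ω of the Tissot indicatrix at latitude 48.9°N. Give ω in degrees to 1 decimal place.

23.9°

In the plate carrée (x = Rλ, y = Rφ), meridians are true-scale (h = 1) and parallels are stretched by k = sec φ.
At 48.9°: h = 1.000, k = 1.521; principal scales a = 1.521, b = 1.000.
sin(ω/2) = (a − b)/(a + b) = 0.5212/2.521 = 0.2067, so ω = 2 arcsin(0.2067) ≈ 23.9°.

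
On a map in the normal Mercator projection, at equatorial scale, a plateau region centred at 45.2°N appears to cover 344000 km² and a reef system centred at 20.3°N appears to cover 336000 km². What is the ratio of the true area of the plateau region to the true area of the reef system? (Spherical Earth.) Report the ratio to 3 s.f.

0.578

On Mercator the areal scale is sec²φ, so true area = apparent × cos²φ.
True area of plateau region: 344000 × cos²(45.2°) = 344000 × 0.4965 = 170800 km².
True area of reef system: 336000 × cos²(20.3°) = 336000 × 0.8796 = 295600 km².
Ratio = 170800 / 295600 ≈ 0.578.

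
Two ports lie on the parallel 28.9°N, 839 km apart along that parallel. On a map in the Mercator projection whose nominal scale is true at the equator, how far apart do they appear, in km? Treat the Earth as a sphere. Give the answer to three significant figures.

The Mercator projection is conformal; its linear scale factor is the same in every direction and equals sec φ = 1/cos φ.
Along the parallel, k = sec 28.9° = 1/0.8755 = 1.142.
Map distance = 839 × 1.142 ≈ 958 km.

958 km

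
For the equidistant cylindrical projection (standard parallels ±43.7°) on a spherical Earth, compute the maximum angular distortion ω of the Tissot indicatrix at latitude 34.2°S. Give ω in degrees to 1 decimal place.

7.7°

In the equirectangular projection with standard parallel φ₀ = 43.7° (x = Rλ cos φ₀, y = Rφ), meridians are true-scale (h = 1) and the parallel scale is k = cos φ₀ / cos φ.
At 34.2°: h = 1.000, k = 0.8741; principal scales a = 1.000, b = 0.8741.
sin(ω/2) = (a − b)/(a + b) = 0.1259/1.874 = 0.06717, so ω = 2 arcsin(0.06717) ≈ 7.7°.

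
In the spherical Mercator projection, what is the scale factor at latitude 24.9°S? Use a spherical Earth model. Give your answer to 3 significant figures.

1.10

Mercator is conformal, so the point scale is isotropic: h = k = sec φ = 1/cos φ.
k = 1/cos 24.9° = 1/0.9070 = 1.102.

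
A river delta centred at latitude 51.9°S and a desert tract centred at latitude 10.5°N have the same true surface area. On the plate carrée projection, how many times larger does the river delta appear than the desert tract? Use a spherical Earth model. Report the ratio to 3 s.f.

In the plate carrée (x = Rλ, y = Rφ), meridians are true-scale (h = 1) and parallels are stretched by k = sec φ.
Areal scale at 51.9°: h·k = 1.000 × 1.621 = 1.621.
Areal scale at 10.5°: h·k = 1.000 × 1.017 = 1.017.
Ratio = 1.621/1.017 ≈ 1.59.

1.59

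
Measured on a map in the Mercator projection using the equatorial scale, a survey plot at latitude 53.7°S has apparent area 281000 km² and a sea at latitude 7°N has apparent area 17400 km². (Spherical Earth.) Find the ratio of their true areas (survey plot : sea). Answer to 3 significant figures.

5.75

Since Mercator area scale is 1/cos²φ, the true area equals the apparent area multiplied by cos²φ.
True area of survey plot: 281000 × cos²(53.7°) = 281000 × 0.3505 = 98480 km².
True area of sea: 17400 × cos²(7°) = 17400 × 0.9851 = 17140 km².
Ratio = 98480 / 17140 ≈ 5.75.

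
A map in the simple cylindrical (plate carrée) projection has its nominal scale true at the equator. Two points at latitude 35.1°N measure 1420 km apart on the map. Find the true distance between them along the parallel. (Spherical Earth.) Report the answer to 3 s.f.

Plate carrée maps x = Rλ, y = Rφ. The meridian scale is h = 1 and the parallel scale is k = 1/cos φ = sec φ.
Along the parallel at 35.1°, map distances are exaggerated by k = sec 35.1° = 1.222.
True distance = 1420 / 1.222 = 1420 × cos 35.1° ≈ 1160 km.

1160 km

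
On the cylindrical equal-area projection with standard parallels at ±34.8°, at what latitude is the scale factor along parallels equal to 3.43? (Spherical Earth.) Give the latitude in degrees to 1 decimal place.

76.1°

Cylindrical equal-area (φ₀ = 34.8°): h = cos φ / cos 34.8° along meridians, k = cos 34.8° / cos φ along parallels; h·k = 1.
k = cos φ₀ / cos φ = 3.43  ⇒  cos φ = cos 34.8° / 3.43 = 0.2394.
φ = arccos(0.2394) ≈ 76.1°.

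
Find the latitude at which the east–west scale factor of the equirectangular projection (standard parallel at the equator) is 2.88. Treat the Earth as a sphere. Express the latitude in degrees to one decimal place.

Plate carrée: h = 1, k = sec φ along parallels.
sec φ = 2.88  ⇒  cos φ = 0.3472  ⇒  φ ≈ 69.7°.

69.7°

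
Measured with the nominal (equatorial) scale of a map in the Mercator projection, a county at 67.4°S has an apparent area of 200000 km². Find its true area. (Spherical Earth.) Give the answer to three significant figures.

29500 km²

Mercator is conformal, so the point scale is isotropic: h = k = sec φ = 1/cos φ.
Areal scale = k² = sec²φ = 1/cos²(67.4°) = 1/0.3843² = 6.771.
True area = apparent / (areal scale) = 200000 / 6.771 ≈ 29500 km².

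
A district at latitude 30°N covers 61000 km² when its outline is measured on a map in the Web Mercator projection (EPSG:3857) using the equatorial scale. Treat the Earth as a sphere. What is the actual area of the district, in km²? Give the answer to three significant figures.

45800 km²

Mercator is conformal, so the point scale is isotropic: h = k = sec φ = 1/cos φ.
Areal scale = k² = sec²φ = 1/cos²(30°) = 1/0.8660² = 1.333.
True area = apparent / (areal scale) = 61000 / 1.333 ≈ 45800 km².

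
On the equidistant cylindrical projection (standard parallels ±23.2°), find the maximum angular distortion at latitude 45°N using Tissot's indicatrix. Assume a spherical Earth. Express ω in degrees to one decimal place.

In the equirectangular projection with standard parallel φ₀ = 23.2° (x = Rλ cos φ₀, y = Rφ), meridians are true-scale (h = 1) and the parallel scale is k = cos φ₀ / cos φ.
At 45°: h = 1.000, k = 1.300; principal scales a = 1.300, b = 1.000.
sin(ω/2) = (a − b)/(a + b) = 0.2999/2.300 = 0.1304, so ω = 2 arcsin(0.1304) ≈ 15.0°.

15.0°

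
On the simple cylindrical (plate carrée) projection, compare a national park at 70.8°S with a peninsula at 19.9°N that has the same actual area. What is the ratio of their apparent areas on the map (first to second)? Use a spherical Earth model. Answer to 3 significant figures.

2.86

For the equirectangular projection with φ₀ = 0 (plate carrée), h = 1 along meridians and k = sec φ along parallels.
Areal scale at 70.8°: h·k = 1.000 × 3.041 = 3.041.
Areal scale at 19.9°: h·k = 1.000 × 1.064 = 1.064.
Ratio = 3.041/1.064 ≈ 2.86.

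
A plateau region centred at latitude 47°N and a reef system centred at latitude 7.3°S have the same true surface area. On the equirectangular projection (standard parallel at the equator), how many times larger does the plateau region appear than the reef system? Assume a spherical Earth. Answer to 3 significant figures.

1.45

Plate carrée maps x = Rλ, y = Rφ. The meridian scale is h = 1 and the parallel scale is k = 1/cos φ = sec φ.
Areal scale at 47°: h·k = 1.000 × 1.466 = 1.466.
Areal scale at 7.3°: h·k = 1.000 × 1.008 = 1.008.
Ratio = 1.466/1.008 ≈ 1.45.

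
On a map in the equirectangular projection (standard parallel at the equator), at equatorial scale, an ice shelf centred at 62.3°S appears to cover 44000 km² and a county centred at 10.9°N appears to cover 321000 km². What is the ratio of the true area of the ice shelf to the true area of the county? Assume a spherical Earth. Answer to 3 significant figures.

0.0649

Plate carrée has h = 1 and k = sec φ, giving areal scale sec φ; true area = (apparent area) · cos φ.
True area of ice shelf: 44000 × cos(62.3°) = 44000 × 0.4648 = 20450 km².
True area of county: 321000 × cos(10.9°) = 321000 × 0.9820 = 315200 km².
Ratio = 20450 / 315200 ≈ 0.0649.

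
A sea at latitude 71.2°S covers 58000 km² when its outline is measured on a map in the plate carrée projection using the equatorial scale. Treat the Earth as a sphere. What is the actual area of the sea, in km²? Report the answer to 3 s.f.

For the equirectangular projection with φ₀ = 0 (plate carrée), h = 1 along meridians and k = sec φ along parallels.
Areal scale = h·k = 1 × sec φ; at 71.2°, h = 1.000, k = 3.103, so h·k = 3.103.
True area = apparent / (areal scale) = 58000 / 3.103 ≈ 18700 km².

18700 km²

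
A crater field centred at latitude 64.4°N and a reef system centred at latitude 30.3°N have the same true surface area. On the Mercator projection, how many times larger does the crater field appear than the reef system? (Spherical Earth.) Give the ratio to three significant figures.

Mercator is conformal with k = sec φ, so areal scale = k² = sec²φ.
At 64.4°: sec²(64.4°) = 1/0.4321² = 5.356.
At 30.3°: sec²(30.3°) = 1/0.8634² = 1.341.
Ratio = 5.356/1.341 = cos²(30.3°)/cos²(64.4°) ≈ 3.99.

3.99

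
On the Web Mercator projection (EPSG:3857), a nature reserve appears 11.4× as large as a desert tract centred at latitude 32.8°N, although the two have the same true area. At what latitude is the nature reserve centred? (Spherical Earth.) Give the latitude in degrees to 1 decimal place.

On Mercator, (apparent₁)/(apparent₂) = sec²φ₁ / sec²φ₂ when true areas are equal.
cos²φ₂ / cos²φ₁ = 11.4  ⇒  cos φ₁ = cos 32.8° / √11.4 = 0.8406/3.376 = 0.2490.
φ₁ = arccos(0.2490) ≈ 75.6°.

75.6°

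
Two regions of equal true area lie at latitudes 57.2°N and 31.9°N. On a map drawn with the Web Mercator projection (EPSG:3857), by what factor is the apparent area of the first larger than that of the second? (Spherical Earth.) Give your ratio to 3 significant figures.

Mercator areal scale is sec²φ.
At 57.2°: sec²(57.2°) = 1/0.5417² = 3.408.
At 31.9°: sec²(31.9°) = 1/0.8490² = 1.387.
Ratio = 3.408/1.387 = cos²(31.9°)/cos²(57.2°) ≈ 2.46.

2.46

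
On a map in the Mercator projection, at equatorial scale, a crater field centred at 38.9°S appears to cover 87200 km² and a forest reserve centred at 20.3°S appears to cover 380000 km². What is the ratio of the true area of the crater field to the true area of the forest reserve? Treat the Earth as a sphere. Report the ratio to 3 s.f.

0.158

On Mercator the areal scale is sec²φ, so true area = apparent × cos²φ.
True area of crater field: 87200 × cos²(38.9°) = 87200 × 0.6057 = 52810 km².
True area of forest reserve: 380000 × cos²(20.3°) = 380000 × 0.8796 = 334300 km².
Ratio = 52810 / 334300 ≈ 0.158.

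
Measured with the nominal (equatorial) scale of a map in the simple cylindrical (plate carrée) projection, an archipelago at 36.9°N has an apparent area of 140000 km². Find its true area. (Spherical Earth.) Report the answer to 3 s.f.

For the equirectangular projection with φ₀ = 0 (plate carrée), h = 1 along meridians and k = sec φ along parallels.
Areal scale = h·k = 1 × sec φ; at 36.9°, h = 1.000, k = 1.250, so h·k = 1.250.
True area = apparent / (areal scale) = 140000 / 1.250 ≈ 112000 km².

112000 km²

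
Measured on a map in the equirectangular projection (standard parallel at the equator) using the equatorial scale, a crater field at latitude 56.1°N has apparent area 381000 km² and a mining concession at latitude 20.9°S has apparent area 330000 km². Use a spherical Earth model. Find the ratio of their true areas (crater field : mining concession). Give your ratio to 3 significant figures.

Plate carrée has h = 1 and k = sec φ, giving areal scale sec φ; true area = (apparent area) · cos φ.
True area of crater field: 381000 × cos(56.1°) = 381000 × 0.5577 = 212500 km².
True area of mining concession: 330000 × cos(20.9°) = 330000 × 0.9342 = 308300 km².
Ratio = 212500 / 308300 ≈ 0.689.

0.689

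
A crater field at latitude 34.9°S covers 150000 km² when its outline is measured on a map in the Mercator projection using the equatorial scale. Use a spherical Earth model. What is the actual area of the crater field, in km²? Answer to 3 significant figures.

101000 km²

Mercator is conformal, so the point scale is isotropic: h = k = sec φ = 1/cos φ.
Areal scale = k² = sec²φ = 1/cos²(34.9°) = 1/0.8202² = 1.487.
True area = apparent / (areal scale) = 150000 / 1.487 ≈ 101000 km².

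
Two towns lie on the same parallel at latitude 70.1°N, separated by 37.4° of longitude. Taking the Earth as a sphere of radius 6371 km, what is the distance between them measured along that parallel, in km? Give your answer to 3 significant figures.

1420 km

Arc length along a parallel = R cos φ · Δλ (with Δλ in radians).
= 6371 × cos 70.1° × (37.4° × π/180) = 6371 × 0.3404 × 0.6528 ≈ 1420 km.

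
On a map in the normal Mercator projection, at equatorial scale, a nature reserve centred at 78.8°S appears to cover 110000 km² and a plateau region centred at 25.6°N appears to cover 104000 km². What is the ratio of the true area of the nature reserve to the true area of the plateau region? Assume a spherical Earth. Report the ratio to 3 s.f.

Mercator's areal exaggeration is sec²φ; hence true area = (apparent area) · cos²φ.
True area of nature reserve: 110000 × cos²(78.8°) = 110000 × 0.03773 = 4150 km².
True area of plateau region: 104000 × cos²(25.6°) = 104000 × 0.8133 = 84580 km².
Ratio = 4150 / 84580 ≈ 0.0491.

0.0491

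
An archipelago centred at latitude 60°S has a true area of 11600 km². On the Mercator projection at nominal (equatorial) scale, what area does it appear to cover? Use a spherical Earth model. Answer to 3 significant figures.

Mercator is conformal, so the point scale is isotropic: h = k = sec φ = 1/cos φ.
Areal scale = k² = sec²φ = 1/cos²(60°) = 1/0.5000² = 4.000.
Apparent area = 11600 × 4.000 ≈ 46400 km².

46400 km²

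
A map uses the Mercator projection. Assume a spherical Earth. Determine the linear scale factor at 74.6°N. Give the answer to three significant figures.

3.77

The Mercator projection is conformal; its linear scale factor is the same in every direction and equals sec φ = 1/cos φ.
k = 1/cos 74.6° = 1/0.2656 = 3.766.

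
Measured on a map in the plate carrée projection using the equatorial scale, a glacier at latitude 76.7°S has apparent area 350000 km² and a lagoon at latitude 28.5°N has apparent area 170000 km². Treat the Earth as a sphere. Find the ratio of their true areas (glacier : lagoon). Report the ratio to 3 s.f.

On the plate carrée, areal scale = h·k = 1 × sec φ, so true area = apparent × cos φ.
True area of glacier: 350000 × cos(76.7°) = 350000 × 0.2300 = 80520 km².
True area of lagoon: 170000 × cos(28.5°) = 170000 × 0.8788 = 149400 km².
Ratio = 80520 / 149400 ≈ 0.539.

0.539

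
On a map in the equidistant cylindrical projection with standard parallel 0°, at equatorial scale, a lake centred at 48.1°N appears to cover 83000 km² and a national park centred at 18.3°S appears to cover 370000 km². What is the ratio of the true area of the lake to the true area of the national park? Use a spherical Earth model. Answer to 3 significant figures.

0.158

Plate carrée has h = 1 and k = sec φ, giving areal scale sec φ; true area = (apparent area) · cos φ.
True area of lake: 83000 × cos(48.1°) = 83000 × 0.6678 = 55430 km².
True area of national park: 370000 × cos(18.3°) = 370000 × 0.9494 = 351300 km².
Ratio = 55430 / 351300 ≈ 0.158.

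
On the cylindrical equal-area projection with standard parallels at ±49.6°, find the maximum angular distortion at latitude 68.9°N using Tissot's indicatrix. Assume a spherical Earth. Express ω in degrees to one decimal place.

63.8°

Cylindrical equal-area (φ₀ = 49.6°): h = cos φ / cos 49.6° along meridians, k = cos 49.6° / cos φ along parallels; h·k = 1.
At 68.9°: h = 0.5554, k = 1.800; principal scales a = 1.800, b = 0.5554.
sin(ω/2) = (a − b)/(a + b) = 1.245/2.356 = 0.5284, so ω = 2 arcsin(0.5284) ≈ 63.8°.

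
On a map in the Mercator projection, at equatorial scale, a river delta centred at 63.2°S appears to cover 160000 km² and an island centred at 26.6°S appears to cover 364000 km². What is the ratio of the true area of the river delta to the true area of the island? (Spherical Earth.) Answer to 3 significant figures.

Mercator's areal exaggeration is sec²φ; hence true area = (apparent area) · cos²φ.
True area of river delta: 160000 × cos²(63.2°) = 160000 × 0.2033 = 32530 km².
True area of island: 364000 × cos²(26.6°) = 364000 × 0.7995 = 291000 km².
Ratio = 32530 / 291000 ≈ 0.112.

0.112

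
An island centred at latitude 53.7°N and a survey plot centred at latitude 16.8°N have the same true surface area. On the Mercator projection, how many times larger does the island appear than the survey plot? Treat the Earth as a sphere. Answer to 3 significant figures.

2.61

Mercator is conformal with k = sec φ, so areal scale = k² = sec²φ.
At 53.7°: sec²(53.7°) = 1/0.5920² = 2.853.
At 16.8°: sec²(16.8°) = 1/0.9573² = 1.091.
Ratio = 2.853/1.091 = cos²(16.8°)/cos²(53.7°) ≈ 2.61.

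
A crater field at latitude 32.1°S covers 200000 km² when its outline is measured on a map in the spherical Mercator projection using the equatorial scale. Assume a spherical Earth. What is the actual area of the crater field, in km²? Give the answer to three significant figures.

144000 km²

For Mercator, h = k = sec φ (a conformal cylindrical projection has a single point scale, 1/cos φ).
Areal scale = k² = sec²φ = 1/cos²(32.1°) = 1/0.8471² = 1.394.
True area = apparent / (areal scale) = 200000 / 1.394 ≈ 144000 km².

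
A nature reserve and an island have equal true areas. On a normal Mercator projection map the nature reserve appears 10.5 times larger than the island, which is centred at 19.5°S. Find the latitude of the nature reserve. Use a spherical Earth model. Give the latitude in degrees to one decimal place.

73.1°

For equal true areas on Mercator, apparent areas scale as sec²φ, so the ratio is cos²φ₂ / cos²φ₁.
cos²φ₂ / cos²φ₁ = 10.5  ⇒  cos φ₁ = cos 19.5° / √10.5 = 0.9426/3.240 = 0.2909.
φ₁ = arccos(0.2909) ≈ 73.1°.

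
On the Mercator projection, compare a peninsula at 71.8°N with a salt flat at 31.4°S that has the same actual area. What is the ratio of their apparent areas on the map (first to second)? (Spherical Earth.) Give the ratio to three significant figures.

7.47

Mercator areal scale is sec²φ.
At 71.8°: sec²(71.8°) = 1/0.3123² = 10.25.
At 31.4°: sec²(31.4°) = 1/0.8536² = 1.373.
Ratio = 10.25/1.373 = cos²(31.4°)/cos²(71.8°) ≈ 7.47.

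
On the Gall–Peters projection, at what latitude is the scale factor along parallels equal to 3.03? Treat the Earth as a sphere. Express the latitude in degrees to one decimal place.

The Gall–Peters projection is cylindrical equal-area with φ₀ = 45°. A cylindrical equal-area projection with standard parallel φ₀ has meridian scale h = cos φ / cos φ₀ and parallel scale k = cos φ₀ / cos φ (so areas are preserved, h·k = 1).
k = cos φ₀ / cos φ = 3.03  ⇒  cos φ = cos 45° / 3.03 = 0.2334.
φ = arccos(0.2334) ≈ 76.5°.

76.5°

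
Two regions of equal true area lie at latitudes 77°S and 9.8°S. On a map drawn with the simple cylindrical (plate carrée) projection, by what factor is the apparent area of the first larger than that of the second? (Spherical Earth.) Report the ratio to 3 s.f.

4.38

Plate carrée maps x = Rλ, y = Rφ. The meridian scale is h = 1 and the parallel scale is k = 1/cos φ = sec φ.
Areal scale at 77°: h·k = 1.000 × 4.445 = 4.445.
Areal scale at 9.8°: h·k = 1.000 × 1.015 = 1.015.
Ratio = 4.445/1.015 ≈ 4.38.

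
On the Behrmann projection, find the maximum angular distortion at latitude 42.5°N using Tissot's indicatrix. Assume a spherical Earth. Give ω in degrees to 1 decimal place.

18.4°

Behrmann is a cylindrical equal-area projection with standard parallels at ±30°. A cylindrical equal-area projection with standard parallel φ₀ has meridian scale h = cos φ / cos φ₀ and parallel scale k = cos φ₀ / cos φ (so areas are preserved, h·k = 1).
At 42.5°: h = 0.8513, k = 1.175; principal scales a = 1.175, b = 0.8513.
sin(ω/2) = (a − b)/(a + b) = 0.3233/2.026 = 0.1596, so ω = 2 arcsin(0.1596) ≈ 18.4°.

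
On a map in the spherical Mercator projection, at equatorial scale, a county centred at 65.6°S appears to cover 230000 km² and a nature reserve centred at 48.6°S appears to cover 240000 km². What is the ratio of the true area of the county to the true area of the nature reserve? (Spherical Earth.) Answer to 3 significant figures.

0.374

Since Mercator area scale is 1/cos²φ, the true area equals the apparent area multiplied by cos²φ.
True area of county: 230000 × cos²(65.6°) = 230000 × 0.1707 = 39250 km².
True area of nature reserve: 240000 × cos²(48.6°) = 240000 × 0.4373 = 105000 km².
Ratio = 39250 / 105000 ≈ 0.374.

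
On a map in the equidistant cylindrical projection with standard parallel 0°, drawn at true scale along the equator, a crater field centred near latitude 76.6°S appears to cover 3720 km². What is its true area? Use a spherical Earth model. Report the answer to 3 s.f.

In the plate carrée (x = Rλ, y = Rφ), meridians are true-scale (h = 1) and parallels are stretched by k = sec φ.
Areal scale = h·k = 1 × sec φ; at 76.6°, h = 1.000, k = 4.315, so h·k = 4.315.
True area = apparent / (areal scale) = 3720 / 4.315 ≈ 862 km².

862 km²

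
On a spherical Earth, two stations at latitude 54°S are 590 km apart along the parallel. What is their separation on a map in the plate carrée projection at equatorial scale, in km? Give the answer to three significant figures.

In the plate carrée (x = Rλ, y = Rφ), meridians are true-scale (h = 1) and parallels are stretched by k = sec φ.
Along the parallel, k = sec 54° = 1/0.5878 = 1.701.
Map distance = 590 × 1.701 ≈ 1000 km.

1000 km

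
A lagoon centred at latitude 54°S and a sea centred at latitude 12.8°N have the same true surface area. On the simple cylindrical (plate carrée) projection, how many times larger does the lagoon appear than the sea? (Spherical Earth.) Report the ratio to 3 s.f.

In the plate carrée (x = Rλ, y = Rφ), meridians are true-scale (h = 1) and parallels are stretched by k = sec φ.
Areal scale at 54°: h·k = 1.000 × 1.701 = 1.701.
Areal scale at 12.8°: h·k = 1.000 × 1.025 = 1.025.
Ratio = 1.701/1.025 ≈ 1.66.

1.66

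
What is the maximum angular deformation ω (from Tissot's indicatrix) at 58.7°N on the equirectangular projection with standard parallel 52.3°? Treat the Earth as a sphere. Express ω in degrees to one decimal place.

9.3°

The equidistant cylindrical projection with φ₀ = 52.3° has h = 1 (meridians true) and k = cos φ₀ / cos φ along parallels.
At 58.7°: h = 1.000, k = 1.177; principal scales a = 1.177, b = 1.000.
sin(ω/2) = (a − b)/(a + b) = 0.1771/2.177 = 0.08135, so ω = 2 arcsin(0.08135) ≈ 9.3°.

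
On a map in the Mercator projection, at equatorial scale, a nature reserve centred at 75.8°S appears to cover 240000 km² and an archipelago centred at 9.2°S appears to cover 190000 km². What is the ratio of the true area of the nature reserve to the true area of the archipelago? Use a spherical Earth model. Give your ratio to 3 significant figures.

Since Mercator area scale is 1/cos²φ, the true area equals the apparent area multiplied by cos²φ.
True area of nature reserve: 240000 × cos²(75.8°) = 240000 × 0.06018 = 14440 km².
True area of archipelago: 190000 × cos²(9.2°) = 190000 × 0.9744 = 185100 km².
Ratio = 14440 / 185100 ≈ 0.0780.

0.0780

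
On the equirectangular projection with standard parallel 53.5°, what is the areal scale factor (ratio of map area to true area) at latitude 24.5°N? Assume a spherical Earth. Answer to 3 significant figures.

0.654

In the equirectangular projection with standard parallel φ₀ = 53.5° (x = Rλ cos φ₀, y = Rφ), meridians are true-scale (h = 1) and the parallel scale is k = cos φ₀ / cos φ.
Areal scale = h·k = 1 × cos φ₀ / cos φ; at 24.5°, h = 1.000, k = 0.6537, so h·k = 0.6537.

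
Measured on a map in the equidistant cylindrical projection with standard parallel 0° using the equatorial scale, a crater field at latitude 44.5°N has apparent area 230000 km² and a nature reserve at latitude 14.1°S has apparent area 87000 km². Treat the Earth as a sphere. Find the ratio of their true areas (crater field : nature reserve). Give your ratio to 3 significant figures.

Plate carrée has h = 1 and k = sec φ, giving areal scale sec φ; true area = (apparent area) · cos φ.
True area of crater field: 230000 × cos(44.5°) = 230000 × 0.7133 = 164000 km².
True area of nature reserve: 87000 × cos(14.1°) = 87000 × 0.9699 = 84380 km².
Ratio = 164000 / 84380 ≈ 1.94.

1.94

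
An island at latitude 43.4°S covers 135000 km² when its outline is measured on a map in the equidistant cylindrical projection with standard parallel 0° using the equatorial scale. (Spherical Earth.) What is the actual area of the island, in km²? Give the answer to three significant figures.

98100 km²

In the plate carrée (x = Rλ, y = Rφ), meridians are true-scale (h = 1) and parallels are stretched by k = sec φ.
Areal scale = h·k = 1 × sec φ; at 43.4°, h = 1.000, k = 1.376, so h·k = 1.376.
True area = apparent / (areal scale) = 135000 / 1.376 ≈ 98100 km².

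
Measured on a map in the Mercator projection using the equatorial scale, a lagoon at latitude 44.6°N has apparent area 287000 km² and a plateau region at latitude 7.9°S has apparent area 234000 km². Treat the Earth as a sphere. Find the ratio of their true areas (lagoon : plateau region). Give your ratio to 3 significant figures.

Since Mercator area scale is 1/cos²φ, the true area equals the apparent area multiplied by cos²φ.
True area of lagoon: 287000 × cos²(44.6°) = 287000 × 0.5070 = 145500 km².
True area of plateau region: 234000 × cos²(7.9°) = 234000 × 0.9811 = 229600 km².
Ratio = 145500 / 229600 ≈ 0.634.

0.634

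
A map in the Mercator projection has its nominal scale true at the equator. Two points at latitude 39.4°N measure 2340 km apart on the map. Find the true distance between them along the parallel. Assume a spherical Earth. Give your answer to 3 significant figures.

1810 km

Mercator is conformal, so the point scale is isotropic: h = k = sec φ = 1/cos φ.
Along the parallel at 39.4°, map distances are exaggerated by k = sec 39.4° = 1.294.
True distance = 2340 / 1.294 = 2340 × cos 39.4° ≈ 1810 km.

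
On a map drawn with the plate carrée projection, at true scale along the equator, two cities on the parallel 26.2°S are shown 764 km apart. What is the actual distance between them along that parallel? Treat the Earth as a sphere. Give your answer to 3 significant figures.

Plate carrée maps x = Rλ, y = Rφ. The meridian scale is h = 1 and the parallel scale is k = 1/cos φ = sec φ.
Along the parallel at 26.2°, map distances are exaggerated by k = sec 26.2° = 1.115.
True distance = 764 / 1.115 = 764 × cos 26.2° ≈ 686 km.

686 km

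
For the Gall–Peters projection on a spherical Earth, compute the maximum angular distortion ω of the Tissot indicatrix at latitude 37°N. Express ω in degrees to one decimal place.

13.9°

The Gall–Peters projection is cylindrical equal-area with φ₀ = 45°. For cylindrical equal-area with standard parallel φ₀, h = cos φ / cos φ₀ and k = cos φ₀ / cos φ, so h·k = 1.
At 37°: h = 1.129, k = 0.8854; principal scales a = 1.129, b = 0.8854.
sin(ω/2) = (a − b)/(a + b) = 0.2440/2.015 = 0.1211, so ω = 2 arcsin(0.1211) ≈ 13.9°.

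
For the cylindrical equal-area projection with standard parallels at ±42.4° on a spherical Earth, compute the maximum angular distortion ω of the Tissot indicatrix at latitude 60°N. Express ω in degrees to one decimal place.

For cylindrical equal-area with standard parallel φ₀, h = cos φ / cos φ₀ and k = cos φ₀ / cos φ, so h·k = 1.
At 60°: h = 0.6771, k = 1.477; principal scales a = 1.477, b = 0.6771.
sin(ω/2) = (a − b)/(a + b) = 0.7998/2.154 = 0.3713, so ω = 2 arcsin(0.3713) ≈ 43.6°.

43.6°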